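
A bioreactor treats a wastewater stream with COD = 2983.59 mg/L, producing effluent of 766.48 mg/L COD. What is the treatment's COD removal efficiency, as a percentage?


eta = (COD_in - COD_out) / COD_in * 100
= (2983.59 - 766.48) / 2983.59 * 100
= 74.3101%

74.3101%


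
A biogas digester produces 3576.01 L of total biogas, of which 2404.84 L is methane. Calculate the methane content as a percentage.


CH4% = V_CH4 / V_total * 100
= 2404.84 / 3576.01 * 100
= 67.2493%

67.2493%


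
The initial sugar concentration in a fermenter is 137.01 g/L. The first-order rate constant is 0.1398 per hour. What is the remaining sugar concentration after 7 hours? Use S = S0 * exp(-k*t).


S = S0 * exp(-k * t)
S = 137.01 * exp(-0.1398 * 7)
S = 51.4934 g/L

51.4934 g/L


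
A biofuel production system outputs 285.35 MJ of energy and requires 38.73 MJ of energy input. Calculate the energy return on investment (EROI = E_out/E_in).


EROI = E_out / E_in
= 285.35 / 38.73
= 7.3677

7.3677


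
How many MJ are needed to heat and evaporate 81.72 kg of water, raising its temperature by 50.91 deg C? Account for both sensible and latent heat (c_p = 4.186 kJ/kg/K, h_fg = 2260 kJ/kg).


E = m_water * (4.186 * dT + 2260) / 1000
= 81.72 * (4.186 * 50.91 + 2260) / 1000
= 202.1025 MJ

202.1025 MJ


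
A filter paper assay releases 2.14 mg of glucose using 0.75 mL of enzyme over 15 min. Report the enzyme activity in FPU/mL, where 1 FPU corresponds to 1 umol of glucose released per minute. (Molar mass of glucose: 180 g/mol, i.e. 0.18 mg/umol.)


Activity = glucose_mg / (0.18 mg/umol * V_mL * t_min)
= 2.14 / (0.18 * 0.75 * 15)
= 1.0568 FPU/mL

1.0568 FPU/mL


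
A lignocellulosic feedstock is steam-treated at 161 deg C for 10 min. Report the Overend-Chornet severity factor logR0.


logR0 = log10(t * exp((T - 100) / 14.75))
= log10(10 * exp((161 - 100) / 14.75))
= 2.7961

2.7961


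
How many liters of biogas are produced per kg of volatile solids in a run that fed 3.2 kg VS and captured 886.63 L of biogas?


Y = V / VS
= 886.63 / 3.2
= 277.0719 L/kg VS

277.0719 L/kg VS


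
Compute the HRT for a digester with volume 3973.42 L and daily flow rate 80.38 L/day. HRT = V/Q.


HRT = V / Q
= 3973.42 / 80.38
= 49.4329 days

49.4329 days


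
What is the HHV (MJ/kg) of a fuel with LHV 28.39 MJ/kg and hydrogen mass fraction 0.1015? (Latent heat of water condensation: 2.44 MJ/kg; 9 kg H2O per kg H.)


HHV = LHV + H_frac * 9 * 2.44
= 28.39 + 0.1015 * 9 * 2.44
= 30.6189 MJ/kg

30.6189 MJ/kg


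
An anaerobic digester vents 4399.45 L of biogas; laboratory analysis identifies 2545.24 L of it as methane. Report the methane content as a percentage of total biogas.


CH4% = V_CH4 / V_total * 100
= 2545.24 / 4399.45 * 100
= 57.8536%

57.8536%


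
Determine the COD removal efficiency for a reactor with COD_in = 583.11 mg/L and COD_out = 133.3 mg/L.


eta = (COD_in - COD_out) / COD_in * 100
= (583.11 - 133.3) / 583.11 * 100
= 77.1398%

77.1398%


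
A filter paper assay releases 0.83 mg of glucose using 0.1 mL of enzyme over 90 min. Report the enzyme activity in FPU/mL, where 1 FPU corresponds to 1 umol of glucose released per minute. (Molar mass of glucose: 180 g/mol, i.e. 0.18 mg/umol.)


Activity = glucose_mg / (0.18 mg/umol * V_mL * t_min)
= 0.83 / (0.18 * 0.1 * 90)
= 0.5123 FPU/mL

0.5123 FPU/mL


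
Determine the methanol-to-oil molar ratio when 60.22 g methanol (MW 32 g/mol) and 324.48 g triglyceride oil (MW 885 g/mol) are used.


Molar ratio = n_MeOH / n_oil = (MeOH/32) / (oil/885) = (MeOH * 885) / (32 * oil)
= (60.22 * 885) / (32 * 324.48)
= 5.1327

5.1327


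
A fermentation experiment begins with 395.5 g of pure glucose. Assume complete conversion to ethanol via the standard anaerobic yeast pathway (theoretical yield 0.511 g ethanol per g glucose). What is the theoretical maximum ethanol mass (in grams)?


Theoretical ethanol yield: m_EtOH = 0.511 * m_glucose
m_EtOH = 0.511 * 395.5 = 202.1005 g

202.1005 g


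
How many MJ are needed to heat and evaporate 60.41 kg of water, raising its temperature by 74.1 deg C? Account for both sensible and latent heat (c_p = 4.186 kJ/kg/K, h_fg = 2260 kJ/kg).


E = m_water * (4.186 * dT + 2260) / 1000
= 60.41 * (4.186 * 74.1 + 2260) / 1000
= 155.2647 MJ

155.2647 MJ


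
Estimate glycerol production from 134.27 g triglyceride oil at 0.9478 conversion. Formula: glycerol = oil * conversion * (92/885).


glycerol = oil * conv * (92/885)
= 134.27 * 0.9478 * 92 / 885
= 13.2294 g

13.2294 g


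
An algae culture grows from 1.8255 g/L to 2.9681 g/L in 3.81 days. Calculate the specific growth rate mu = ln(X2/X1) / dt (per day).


mu = ln(X2/X1) / dt
= ln(2.9681/1.8255) / 3.81
= 0.1276 per day

0.1276 per day


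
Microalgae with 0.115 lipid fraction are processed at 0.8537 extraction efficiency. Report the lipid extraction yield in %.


Y = lipid_content * extraction_eff * 100
= 0.115 * 0.8537 * 100
= 9.8176%

9.8176%


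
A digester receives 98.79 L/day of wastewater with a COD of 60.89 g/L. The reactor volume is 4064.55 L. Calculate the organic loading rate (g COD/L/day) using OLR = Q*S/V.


OLR = Q * S / V
= 98.79 * 60.89 / 4064.55
= 1.4799 g/L/day

1.4799 g/L/day


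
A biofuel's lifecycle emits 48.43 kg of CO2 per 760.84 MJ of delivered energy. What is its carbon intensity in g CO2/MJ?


CI = CO2 * 1000 / E
= 48.43 * 1000 / 760.84
= 63.6533 g CO2/MJ

63.6533 g CO2/MJ


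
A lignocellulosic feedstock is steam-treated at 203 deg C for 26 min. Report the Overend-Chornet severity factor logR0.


logR0 = log10(t * exp((T - 100) / 14.75))
= log10(26 * exp((203 - 100) / 14.75))
= 4.4477

4.4477


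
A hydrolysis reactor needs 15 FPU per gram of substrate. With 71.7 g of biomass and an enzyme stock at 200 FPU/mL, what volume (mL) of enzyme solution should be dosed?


V = dosage * m_sub / activity
V = 15 * 71.7 / 200
V = 5.3775 mL

5.3775 mL


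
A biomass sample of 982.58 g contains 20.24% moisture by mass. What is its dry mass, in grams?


Wd = Ww * (1 - MC/100)
= 982.58 * (1 - 20.24/100)
= 783.7058 g

783.7058 g


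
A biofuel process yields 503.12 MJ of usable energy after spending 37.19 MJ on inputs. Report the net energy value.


NEV = E_out - E_in
= 503.12 - 37.19
= 465.9300 MJ

465.9300 MJ


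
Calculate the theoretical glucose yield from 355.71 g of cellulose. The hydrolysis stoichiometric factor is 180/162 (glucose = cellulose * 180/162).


glucose = cellulose * 180/162
= 355.71 * 180/162
= 395.2333 g

395.2333 g


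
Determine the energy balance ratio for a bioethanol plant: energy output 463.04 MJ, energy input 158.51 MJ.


EROI = E_out / E_in
= 463.04 / 158.51
= 2.9212

2.9212


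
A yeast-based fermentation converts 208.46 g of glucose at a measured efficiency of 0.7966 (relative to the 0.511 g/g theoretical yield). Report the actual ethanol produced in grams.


Actual ethanol: m = 0.511 * 208.46 * 0.7966
m = 84.8563 g

84.8563 g


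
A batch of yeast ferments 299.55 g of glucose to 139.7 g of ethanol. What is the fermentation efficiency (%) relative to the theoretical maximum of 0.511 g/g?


Fermentation efficiency = (actual / (0.511 * glucose)) * 100
= (139.7 / (0.511 * 299.55)) * 100
= 91.2654%

91.2654%


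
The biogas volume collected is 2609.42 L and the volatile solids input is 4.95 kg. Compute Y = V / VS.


Y = V / VS
= 2609.42 / 4.95
= 527.1556 L/kg VS

527.1556 L/kg VS


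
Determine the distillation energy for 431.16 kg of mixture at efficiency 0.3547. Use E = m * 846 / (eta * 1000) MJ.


E = m * 846 / (eta * 1000)
= 431.16 * 846 / (0.3547 * 1000)
= 1028.3658 MJ

1028.3658 MJ


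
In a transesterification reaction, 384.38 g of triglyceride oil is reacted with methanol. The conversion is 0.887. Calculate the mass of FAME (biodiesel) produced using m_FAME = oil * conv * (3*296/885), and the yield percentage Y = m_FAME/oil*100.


m_FAME = oil * conv * (3 * 296 / 885) = oil * conv * (888/885)
= 384.38 * 0.887 * 888 / 885
= 342.1008 g
Y = m_FAME / oil * 100 = conv * (888/885) * 100
= 0.887 * 888 / 885 * 100
= 89.00%

342.1008 g FAME; Y = 89.00%


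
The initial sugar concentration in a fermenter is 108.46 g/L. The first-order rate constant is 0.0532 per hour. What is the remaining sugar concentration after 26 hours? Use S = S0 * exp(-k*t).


S = S0 * exp(-k * t)
S = 108.46 * exp(-0.0532 * 26)
S = 27.1990 g/L

27.1990 g/L


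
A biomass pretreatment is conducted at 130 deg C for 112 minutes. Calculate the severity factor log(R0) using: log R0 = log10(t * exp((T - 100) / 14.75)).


logR0 = log10(t * exp((T - 100) / 14.75))
= log10(112 * exp((130 - 100) / 14.75))
= 2.9325

2.9325


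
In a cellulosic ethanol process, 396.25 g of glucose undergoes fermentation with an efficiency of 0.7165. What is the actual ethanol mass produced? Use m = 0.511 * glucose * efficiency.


Actual ethanol: m = 0.511 * 396.25 * 0.7165
m = 145.0796 g

145.0796 g


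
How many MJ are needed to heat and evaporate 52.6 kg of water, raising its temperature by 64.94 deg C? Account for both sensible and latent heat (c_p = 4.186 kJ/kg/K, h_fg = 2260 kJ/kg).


E = m_water * (4.186 * dT + 2260) / 1000
= 52.6 * (4.186 * 64.94 + 2260) / 1000
= 133.1747 MJ

133.1747 MJ


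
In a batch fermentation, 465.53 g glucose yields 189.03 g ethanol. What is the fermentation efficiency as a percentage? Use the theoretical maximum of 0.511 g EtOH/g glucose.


Fermentation efficiency = (actual / (0.511 * glucose)) * 100
= (189.03 / (0.511 * 465.53)) * 100
= 79.4625%

79.4625%


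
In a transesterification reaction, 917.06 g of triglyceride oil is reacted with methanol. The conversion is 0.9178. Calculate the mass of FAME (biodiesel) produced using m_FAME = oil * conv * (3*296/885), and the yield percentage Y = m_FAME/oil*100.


m_FAME = oil * conv * (3 * 296 / 885) = oil * conv * (888/885)
= 917.06 * 0.9178 * 888 / 885
= 844.5308 g
Y = m_FAME / oil * 100 = conv * (888/885) * 100
= 0.9178 * 888 / 885 * 100
= 92.09%

844.5308 g FAME; Y = 92.09%


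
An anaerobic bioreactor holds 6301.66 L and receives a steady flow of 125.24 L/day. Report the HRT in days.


HRT = V / Q
= 6301.66 / 125.24
= 50.3167 days

50.3167 days


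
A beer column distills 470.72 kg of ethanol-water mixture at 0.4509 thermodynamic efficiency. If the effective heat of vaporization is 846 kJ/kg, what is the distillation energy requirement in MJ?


E = m * 846 / (eta * 1000)
= 470.72 * 846 / (0.4509 * 1000)
= 883.1872 MJ

883.1872 MJ


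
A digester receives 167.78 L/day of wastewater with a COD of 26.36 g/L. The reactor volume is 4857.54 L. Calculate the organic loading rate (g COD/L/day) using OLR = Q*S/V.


OLR = Q * S / V
= 167.78 * 26.36 / 4857.54
= 0.9105 g/L/day

0.9105 g/L/day


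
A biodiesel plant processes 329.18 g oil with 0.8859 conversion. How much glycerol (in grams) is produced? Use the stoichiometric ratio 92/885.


glycerol = oil * conv * (92/885)
= 329.18 * 0.8859 * 92 / 885
= 30.3154 g

30.3154 g


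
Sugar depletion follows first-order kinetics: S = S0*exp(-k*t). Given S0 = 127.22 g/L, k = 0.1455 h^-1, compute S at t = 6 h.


S = S0 * exp(-k * t)
S = 127.22 * exp(-0.1455 * 6)
S = 53.1394 g/L

53.1394 g/L


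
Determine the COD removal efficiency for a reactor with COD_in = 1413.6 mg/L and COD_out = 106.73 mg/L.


eta = (COD_in - COD_out) / COD_in * 100
= (1413.6 - 106.73) / 1413.6 * 100
= 92.4498%

92.4498%


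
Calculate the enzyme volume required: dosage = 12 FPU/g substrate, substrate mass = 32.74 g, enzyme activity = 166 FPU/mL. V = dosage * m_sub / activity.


V = dosage * m_sub / activity
V = 12 * 32.74 / 166
V = 2.3667 mL

2.3667 mL


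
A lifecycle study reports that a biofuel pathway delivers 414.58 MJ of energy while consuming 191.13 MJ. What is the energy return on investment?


EROI = E_out / E_in
= 414.58 / 191.13
= 2.1691

2.1691


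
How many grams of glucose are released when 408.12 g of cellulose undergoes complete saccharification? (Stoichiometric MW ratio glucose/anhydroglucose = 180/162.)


glucose = cellulose * 180/162
= 408.12 * 180/162
= 453.4667 g

453.4667 g


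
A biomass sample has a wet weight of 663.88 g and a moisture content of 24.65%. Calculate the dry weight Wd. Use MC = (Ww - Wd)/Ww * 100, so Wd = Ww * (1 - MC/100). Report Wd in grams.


Wd = Ww * (1 - MC/100)
= 663.88 * (1 - 24.65/100)
= 500.2336 g

500.2336 g


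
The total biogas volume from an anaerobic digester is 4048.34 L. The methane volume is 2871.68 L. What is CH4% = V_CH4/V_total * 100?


CH4% = V_CH4 / V_total * 100
= 2871.68 / 4048.34 * 100
= 70.9348%

70.9348%


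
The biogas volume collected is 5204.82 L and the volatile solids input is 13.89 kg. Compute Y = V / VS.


Y = V / VS
= 5204.82 / 13.89
= 374.7171 L/kg VS

374.7171 L/kg VS


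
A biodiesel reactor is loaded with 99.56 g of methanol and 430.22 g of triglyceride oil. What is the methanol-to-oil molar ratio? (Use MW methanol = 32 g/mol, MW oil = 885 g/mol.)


Molar ratio = n_MeOH / n_oil = (MeOH/32) / (oil/885) = (MeOH * 885) / (32 * oil)
= (99.56 * 885) / (32 * 430.22)
= 6.4001

6.4001


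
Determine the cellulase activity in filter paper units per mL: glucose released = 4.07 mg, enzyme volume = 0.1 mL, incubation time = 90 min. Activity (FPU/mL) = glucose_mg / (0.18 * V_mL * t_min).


Activity = glucose_mg / (0.18 mg/umol * V_mL * t_min)
= 4.07 / (0.18 * 0.1 * 90)
= 2.5123 FPU/mL

2.5123 FPU/mL


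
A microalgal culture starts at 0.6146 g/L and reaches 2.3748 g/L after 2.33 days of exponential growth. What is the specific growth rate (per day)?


mu = ln(X2/X1) / dt
= ln(2.3748/0.6146) / 2.33
= 0.5801 per day

0.5801 per day


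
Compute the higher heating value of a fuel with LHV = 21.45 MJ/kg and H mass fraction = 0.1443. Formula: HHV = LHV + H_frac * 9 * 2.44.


HHV = LHV + H_frac * 9 * 2.44
= 21.45 + 0.1443 * 9 * 2.44
= 24.6188 MJ/kg

24.6188 MJ/kg


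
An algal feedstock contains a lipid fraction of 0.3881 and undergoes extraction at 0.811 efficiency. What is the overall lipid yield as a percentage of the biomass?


Y = lipid_content * extraction_eff * 100
= 0.3881 * 0.811 * 100
= 31.4749%

31.4749%


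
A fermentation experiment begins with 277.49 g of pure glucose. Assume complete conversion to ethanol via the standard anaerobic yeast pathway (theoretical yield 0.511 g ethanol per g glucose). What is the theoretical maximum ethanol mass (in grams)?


Theoretical ethanol yield: m_EtOH = 0.511 * m_glucose
m_EtOH = 0.511 * 277.49 = 141.7974 g

141.7974 g


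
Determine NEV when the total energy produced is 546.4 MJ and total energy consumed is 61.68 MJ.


NEV = E_out - E_in
= 546.4 - 61.68
= 484.7200 MJ

484.7200 MJ


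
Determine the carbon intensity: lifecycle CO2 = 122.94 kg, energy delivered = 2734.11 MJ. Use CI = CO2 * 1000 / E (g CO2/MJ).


CI = CO2 * 1000 / E
= 122.94 * 1000 / 2734.11
= 44.9653 g CO2/MJ

44.9653 g CO2/MJ


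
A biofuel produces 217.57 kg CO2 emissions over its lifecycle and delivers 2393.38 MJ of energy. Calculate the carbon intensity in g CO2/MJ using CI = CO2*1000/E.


CI = CO2 * 1000 / E
= 217.57 * 1000 / 2393.38
= 90.9049 g CO2/MJ

90.9049 g CO2/MJ


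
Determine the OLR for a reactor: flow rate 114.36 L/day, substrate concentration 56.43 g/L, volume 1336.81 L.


OLR = Q * S / V
= 114.36 * 56.43 / 1336.81
= 4.8274 g/L/day

4.8274 g/L/day


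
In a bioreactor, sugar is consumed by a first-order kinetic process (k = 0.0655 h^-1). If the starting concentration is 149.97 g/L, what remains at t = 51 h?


S = S0 * exp(-k * t)
S = 149.97 * exp(-0.0655 * 51)
S = 5.3118 g/L

5.3118 g/L


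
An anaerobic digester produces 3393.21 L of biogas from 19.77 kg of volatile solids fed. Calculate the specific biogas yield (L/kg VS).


Y = V / VS
= 3393.21 / 19.77
= 171.6343 L/kg VS

171.6343 L/kg VS


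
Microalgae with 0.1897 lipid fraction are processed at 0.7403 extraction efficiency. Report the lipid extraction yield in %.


Y = lipid_content * extraction_eff * 100
= 0.1897 * 0.7403 * 100
= 14.0435%

14.0435%


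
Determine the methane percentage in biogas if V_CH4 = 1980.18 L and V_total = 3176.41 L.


CH4% = V_CH4 / V_total * 100
= 1980.18 / 3176.41 * 100
= 62.3402%

62.3402%


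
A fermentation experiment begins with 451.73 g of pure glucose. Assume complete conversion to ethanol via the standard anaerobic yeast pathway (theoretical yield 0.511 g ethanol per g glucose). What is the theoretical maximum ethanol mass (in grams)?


Theoretical ethanol yield: m_EtOH = 0.511 * m_glucose
m_EtOH = 0.511 * 451.73 = 230.8340 g

230.8340 g


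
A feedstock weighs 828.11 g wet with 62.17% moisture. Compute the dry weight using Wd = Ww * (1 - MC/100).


Wd = Ww * (1 - MC/100)
= 828.11 * (1 - 62.17/100)
= 313.2740 g

313.2740 g


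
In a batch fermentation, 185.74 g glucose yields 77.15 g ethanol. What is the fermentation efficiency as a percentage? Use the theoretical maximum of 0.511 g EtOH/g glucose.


Fermentation efficiency = (actual / (0.511 * glucose)) * 100
= (77.15 / (0.511 * 185.74)) * 100
= 81.2848%

81.2848%


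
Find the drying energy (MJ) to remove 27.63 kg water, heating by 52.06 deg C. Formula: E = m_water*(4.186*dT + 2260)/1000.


E = m_water * (4.186 * dT + 2260) / 1000
= 27.63 * (4.186 * 52.06 + 2260) / 1000
= 68.4650 MJ

68.4650 MJ


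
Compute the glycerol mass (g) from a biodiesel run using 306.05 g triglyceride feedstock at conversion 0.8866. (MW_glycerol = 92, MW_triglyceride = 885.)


glycerol = oil * conv * (92/885)
= 306.05 * 0.8866 * 92 / 885
= 28.2075 g

28.2075 g


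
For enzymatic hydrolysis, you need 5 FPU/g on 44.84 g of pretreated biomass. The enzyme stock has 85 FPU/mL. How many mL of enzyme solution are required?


V = dosage * m_sub / activity
V = 5 * 44.84 / 85
V = 2.6376 mL

2.6376 mL


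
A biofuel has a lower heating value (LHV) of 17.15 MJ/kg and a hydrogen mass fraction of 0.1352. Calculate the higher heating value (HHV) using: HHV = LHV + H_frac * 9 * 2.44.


HHV = LHV + H_frac * 9 * 2.44
= 17.15 + 0.1352 * 9 * 2.44
= 20.1190 MJ/kg

20.1190 MJ/kg


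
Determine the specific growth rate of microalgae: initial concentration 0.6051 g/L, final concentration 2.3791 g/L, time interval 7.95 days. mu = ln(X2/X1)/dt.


mu = ln(X2/X1) / dt
= ln(2.3791/0.6051) / 7.95
= 0.1722 per day

0.1722 per day


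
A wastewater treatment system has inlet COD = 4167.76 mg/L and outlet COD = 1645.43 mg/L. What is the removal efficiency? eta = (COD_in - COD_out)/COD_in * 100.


eta = (COD_in - COD_out) / COD_in * 100
= (4167.76 - 1645.43) / 4167.76 * 100
= 60.5200%

60.5200%


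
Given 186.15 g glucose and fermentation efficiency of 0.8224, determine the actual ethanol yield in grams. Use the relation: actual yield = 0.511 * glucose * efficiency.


Actual ethanol: m = 0.511 * 186.15 * 0.8224
m = 78.2289 g

78.2289 g


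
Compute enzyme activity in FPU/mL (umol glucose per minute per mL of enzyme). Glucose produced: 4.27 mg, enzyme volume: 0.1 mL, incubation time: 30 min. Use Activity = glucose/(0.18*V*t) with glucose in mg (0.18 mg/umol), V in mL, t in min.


Activity = glucose_mg / (0.18 mg/umol * V_mL * t_min)
= 4.27 / (0.18 * 0.1 * 30)
= 7.9074 FPU/mL

7.9074 FPU/mL


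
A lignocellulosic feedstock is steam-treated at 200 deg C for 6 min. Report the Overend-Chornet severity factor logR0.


logR0 = log10(t * exp((T - 100) / 14.75))
= log10(6 * exp((200 - 100) / 14.75))
= 3.7225

3.7225


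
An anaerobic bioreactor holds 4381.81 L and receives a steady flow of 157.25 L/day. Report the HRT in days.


HRT = V / Q
= 4381.81 / 157.25
= 27.8652 days

27.8652 days


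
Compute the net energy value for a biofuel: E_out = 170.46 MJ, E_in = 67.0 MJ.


NEV = E_out - E_in
= 170.46 - 67.0
= 103.4600 MJ

103.4600 MJ


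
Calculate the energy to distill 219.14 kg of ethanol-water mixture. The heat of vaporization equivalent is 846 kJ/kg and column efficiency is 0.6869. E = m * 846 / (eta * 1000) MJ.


E = m * 846 / (eta * 1000)
= 219.14 * 846 / (0.6869 * 1000)
= 269.8973 MJ

269.8973 MJ


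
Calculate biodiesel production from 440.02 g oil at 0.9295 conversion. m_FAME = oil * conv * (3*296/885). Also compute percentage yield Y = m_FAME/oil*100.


m_FAME = oil * conv * (3 * 296 / 885) = oil * conv * (888/885)
= 440.02 * 0.9295 * 888 / 885
= 410.3850 g
Y = m_FAME / oil * 100 = conv * (888/885) * 100
= 0.9295 * 888 / 885 * 100
= 93.27%

410.3850 g FAME; Y = 93.27%


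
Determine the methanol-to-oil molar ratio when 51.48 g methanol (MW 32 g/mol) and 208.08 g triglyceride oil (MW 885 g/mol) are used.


Molar ratio = n_MeOH / n_oil = (MeOH/32) / (oil/885) = (MeOH * 885) / (32 * oil)
= (51.48 * 885) / (32 * 208.08)
= 6.8423

6.8423


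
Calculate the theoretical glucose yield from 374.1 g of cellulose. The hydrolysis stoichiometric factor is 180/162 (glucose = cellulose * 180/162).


glucose = cellulose * 180/162
= 374.1 * 180/162
= 415.6667 g

415.6667 g


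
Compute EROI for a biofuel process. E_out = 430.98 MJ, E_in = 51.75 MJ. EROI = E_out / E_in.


EROI = E_out / E_in
= 430.98 / 51.75
= 8.3281

8.3281


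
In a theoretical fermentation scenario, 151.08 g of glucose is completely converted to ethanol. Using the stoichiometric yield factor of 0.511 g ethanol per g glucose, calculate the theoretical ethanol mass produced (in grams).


Theoretical ethanol yield: m_EtOH = 0.511 * m_glucose
m_EtOH = 0.511 * 151.08 = 77.2019 g

77.2019 g


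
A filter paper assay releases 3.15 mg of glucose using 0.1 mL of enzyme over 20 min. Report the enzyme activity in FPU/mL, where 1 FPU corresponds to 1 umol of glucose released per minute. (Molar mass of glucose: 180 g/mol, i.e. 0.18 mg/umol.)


Activity = glucose_mg / (0.18 mg/umol * V_mL * t_min)
= 3.15 / (0.18 * 0.1 * 20)
= 8.7500 FPU/mL

8.7500 FPU/mL


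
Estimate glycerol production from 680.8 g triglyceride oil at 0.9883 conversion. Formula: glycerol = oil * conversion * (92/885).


glycerol = oil * conv * (92/885)
= 680.8 * 0.9883 * 92 / 885
= 69.9444 g

69.9444 g


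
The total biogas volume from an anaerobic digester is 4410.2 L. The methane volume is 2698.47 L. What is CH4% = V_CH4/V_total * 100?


CH4% = V_CH4 / V_total * 100
= 2698.47 / 4410.2 * 100
= 61.1870%

61.1870%


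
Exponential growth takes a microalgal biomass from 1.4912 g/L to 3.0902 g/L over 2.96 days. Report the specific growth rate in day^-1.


mu = ln(X2/X1) / dt
= ln(3.0902/1.4912) / 2.96
= 0.2462 per day

0.2462 per day


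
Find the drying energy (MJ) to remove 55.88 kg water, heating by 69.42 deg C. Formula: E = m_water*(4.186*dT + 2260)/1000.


E = m_water * (4.186 * dT + 2260) / 1000
= 55.88 * (4.186 * 69.42 + 2260) / 1000
= 142.5271 MJ

142.5271 MJ


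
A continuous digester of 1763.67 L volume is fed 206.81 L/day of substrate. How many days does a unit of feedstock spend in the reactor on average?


HRT = V / Q
= 1763.67 / 206.81
= 8.5280 days

8.5280 days


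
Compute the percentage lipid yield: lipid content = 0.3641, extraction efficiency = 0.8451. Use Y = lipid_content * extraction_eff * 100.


Y = lipid_content * extraction_eff * 100
= 0.3641 * 0.8451 * 100
= 30.7701%

30.7701%


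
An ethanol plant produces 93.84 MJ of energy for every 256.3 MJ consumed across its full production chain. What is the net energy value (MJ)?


NEV = E_out - E_in
= 93.84 - 256.3
= -162.4600 MJ

-162.4600 MJ


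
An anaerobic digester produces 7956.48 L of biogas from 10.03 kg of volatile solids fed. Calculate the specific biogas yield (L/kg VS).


Y = V / VS
= 7956.48 / 10.03
= 793.2682 L/kg VS

793.2682 L/kg VS


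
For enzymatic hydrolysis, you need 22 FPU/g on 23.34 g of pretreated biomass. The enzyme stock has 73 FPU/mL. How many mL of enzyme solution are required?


V = dosage * m_sub / activity
V = 22 * 23.34 / 73
V = 7.0340 mL

7.0340 mL


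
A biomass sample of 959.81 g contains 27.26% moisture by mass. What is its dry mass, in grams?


Wd = Ww * (1 - MC/100)
= 959.81 * (1 - 27.26/100)
= 698.1658 g

698.1658 g


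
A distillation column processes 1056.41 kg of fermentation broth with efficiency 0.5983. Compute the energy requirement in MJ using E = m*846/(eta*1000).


E = m * 846 / (eta * 1000)
= 1056.41 * 846 / (0.5983 * 1000)
= 1493.7704 MJ

1493.7704 MJ


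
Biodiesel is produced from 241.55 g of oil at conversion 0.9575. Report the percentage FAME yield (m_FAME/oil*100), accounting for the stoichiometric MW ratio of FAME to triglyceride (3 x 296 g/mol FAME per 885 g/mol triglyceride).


m_FAME = oil * conv * (3 * 296 / 885) = oil * conv * (888/885)
= 241.55 * 0.9575 * 888 / 885
= 232.0681 g
Y = m_FAME / oil * 100 = conv * (888/885) * 100
= 0.9575 * 888 / 885 * 100
= 96.07%

96.07%


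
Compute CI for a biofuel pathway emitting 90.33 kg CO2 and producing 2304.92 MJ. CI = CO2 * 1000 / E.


CI = CO2 * 1000 / E
= 90.33 * 1000 / 2304.92
= 39.1901 g CO2/MJ

39.1901 g CO2/MJ


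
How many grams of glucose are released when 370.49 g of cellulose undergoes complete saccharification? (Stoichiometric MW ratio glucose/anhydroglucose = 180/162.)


glucose = cellulose * 180/162
= 370.49 * 180/162
= 411.6556 g

411.6556 g


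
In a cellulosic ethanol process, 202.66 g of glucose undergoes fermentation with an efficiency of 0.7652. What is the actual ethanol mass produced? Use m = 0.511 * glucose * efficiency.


Actual ethanol: m = 0.511 * 202.66 * 0.7652
m = 79.2435 g

79.2435 g


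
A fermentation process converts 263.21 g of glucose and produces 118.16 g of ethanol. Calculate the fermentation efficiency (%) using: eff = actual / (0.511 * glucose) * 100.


Fermentation efficiency = (actual / (0.511 * glucose)) * 100
= (118.16 / (0.511 * 263.21)) * 100
= 87.8511%

87.8511%


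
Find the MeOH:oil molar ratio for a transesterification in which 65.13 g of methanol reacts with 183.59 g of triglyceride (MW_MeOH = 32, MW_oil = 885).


Molar ratio = n_MeOH / n_oil = (MeOH/32) / (oil/885) = (MeOH * 885) / (32 * oil)
= (65.13 * 885) / (32 * 183.59)
= 9.8113

9.8113


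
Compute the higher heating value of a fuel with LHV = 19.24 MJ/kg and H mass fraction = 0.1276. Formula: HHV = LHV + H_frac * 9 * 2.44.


HHV = LHV + H_frac * 9 * 2.44
= 19.24 + 0.1276 * 9 * 2.44
= 22.0421 MJ/kg

22.0421 MJ/kg


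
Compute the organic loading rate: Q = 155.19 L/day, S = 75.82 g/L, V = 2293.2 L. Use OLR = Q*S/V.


OLR = Q * S / V
= 155.19 * 75.82 / 2293.2
= 5.1310 g/L/day

5.1310 g/L/day


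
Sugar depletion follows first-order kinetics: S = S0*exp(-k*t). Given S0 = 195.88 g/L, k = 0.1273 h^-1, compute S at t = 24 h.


S = S0 * exp(-k * t)
S = 195.88 * exp(-0.1273 * 24)
S = 9.2286 g/L

9.2286 g/L


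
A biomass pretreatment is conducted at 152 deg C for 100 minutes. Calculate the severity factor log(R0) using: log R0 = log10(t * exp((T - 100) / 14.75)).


logR0 = log10(t * exp((T - 100) / 14.75))
= log10(100 * exp((152 - 100) / 14.75))
= 3.5311

3.5311


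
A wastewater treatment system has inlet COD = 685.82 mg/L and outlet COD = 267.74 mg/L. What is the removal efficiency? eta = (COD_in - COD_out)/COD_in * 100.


eta = (COD_in - COD_out) / COD_in * 100
= (685.82 - 267.74) / 685.82 * 100
= 60.9606%

60.9606%


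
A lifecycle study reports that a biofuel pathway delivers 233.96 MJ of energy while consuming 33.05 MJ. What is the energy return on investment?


EROI = E_out / E_in
= 233.96 / 33.05
= 7.0790

7.0790


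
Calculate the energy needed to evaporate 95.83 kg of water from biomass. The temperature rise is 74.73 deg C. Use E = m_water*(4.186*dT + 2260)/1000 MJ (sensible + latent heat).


E = m_water * (4.186 * dT + 2260) / 1000
= 95.83 * (4.186 * 74.73 + 2260) / 1000
= 246.5533 MJ

246.5533 MJ


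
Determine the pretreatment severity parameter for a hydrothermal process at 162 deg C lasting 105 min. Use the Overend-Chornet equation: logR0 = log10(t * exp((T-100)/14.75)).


logR0 = log10(t * exp((T - 100) / 14.75))
= log10(105 * exp((162 - 100) / 14.75))
= 3.8467

3.8467


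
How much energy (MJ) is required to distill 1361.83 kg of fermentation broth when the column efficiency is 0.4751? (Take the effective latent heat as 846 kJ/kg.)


E = m * 846 / (eta * 1000)
= 1361.83 * 846 / (0.4751 * 1000)
= 2424.9804 MJ

2424.9804 MJ


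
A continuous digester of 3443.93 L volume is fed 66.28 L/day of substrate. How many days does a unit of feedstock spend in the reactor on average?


HRT = V / Q
= 3443.93 / 66.28
= 51.9603 days

51.9603 days


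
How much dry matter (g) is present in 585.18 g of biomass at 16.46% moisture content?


Wd = Ww * (1 - MC/100)
= 585.18 * (1 - 16.46/100)
= 488.8594 g

488.8594 g


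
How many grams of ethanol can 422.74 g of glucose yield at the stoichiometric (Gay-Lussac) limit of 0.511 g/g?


Theoretical ethanol yield: m_EtOH = 0.511 * m_glucose
m_EtOH = 0.511 * 422.74 = 216.0201 g

216.0201 g


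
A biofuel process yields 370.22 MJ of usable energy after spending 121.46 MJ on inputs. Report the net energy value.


NEV = E_out - E_in
= 370.22 - 121.46
= 248.7600 MJ

248.7600 MJ


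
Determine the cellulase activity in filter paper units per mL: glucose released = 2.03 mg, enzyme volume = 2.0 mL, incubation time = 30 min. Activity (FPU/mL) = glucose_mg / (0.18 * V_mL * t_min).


Activity = glucose_mg / (0.18 mg/umol * V_mL * t_min)
= 2.03 / (0.18 * 2.0 * 30)
= 0.1880 FPU/mL

0.1880 FPU/mL


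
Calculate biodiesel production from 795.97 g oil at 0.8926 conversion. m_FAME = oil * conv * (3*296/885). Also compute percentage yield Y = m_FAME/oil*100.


m_FAME = oil * conv * (3 * 296 / 885) = oil * conv * (888/885)
= 795.97 * 0.8926 * 888 / 885
= 712.8912 g
Y = m_FAME / oil * 100 = conv * (888/885) * 100
= 0.8926 * 888 / 885 * 100
= 89.56%

712.8912 g FAME; Y = 89.56%


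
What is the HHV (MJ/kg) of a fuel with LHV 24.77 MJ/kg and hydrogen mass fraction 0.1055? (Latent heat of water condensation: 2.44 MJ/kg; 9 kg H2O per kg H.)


HHV = LHV + H_frac * 9 * 2.44
= 24.77 + 0.1055 * 9 * 2.44
= 27.0868 MJ/kg

27.0868 MJ/kg


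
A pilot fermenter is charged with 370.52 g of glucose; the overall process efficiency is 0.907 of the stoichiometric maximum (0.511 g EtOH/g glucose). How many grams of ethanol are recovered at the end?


Actual ethanol: m = 0.511 * 370.52 * 0.907
m = 171.7275 g

171.7275 g


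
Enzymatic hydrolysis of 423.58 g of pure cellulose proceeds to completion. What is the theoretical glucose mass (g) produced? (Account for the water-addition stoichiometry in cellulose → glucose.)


glucose = cellulose * 180/162
= 423.58 * 180/162
= 470.6444 g

470.6444 g


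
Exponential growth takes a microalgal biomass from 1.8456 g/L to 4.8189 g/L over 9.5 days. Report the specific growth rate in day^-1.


mu = ln(X2/X1) / dt
= ln(4.8189/1.8456) / 9.5
= 0.1010 per day

0.1010 per day


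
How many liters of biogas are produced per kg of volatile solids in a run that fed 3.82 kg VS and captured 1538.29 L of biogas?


Y = V / VS
= 1538.29 / 3.82
= 402.6937 L/kg VS

402.6937 L/kg VS


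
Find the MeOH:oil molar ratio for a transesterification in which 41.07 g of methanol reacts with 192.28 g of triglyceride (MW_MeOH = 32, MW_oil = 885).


Molar ratio = n_MeOH / n_oil = (MeOH/32) / (oil/885) = (MeOH * 885) / (32 * oil)
= (41.07 * 885) / (32 * 192.28)
= 5.9072

5.9072


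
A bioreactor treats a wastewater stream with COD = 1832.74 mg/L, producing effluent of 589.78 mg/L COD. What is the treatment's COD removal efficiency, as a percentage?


eta = (COD_in - COD_out) / COD_in * 100
= (1832.74 - 589.78) / 1832.74 * 100
= 67.8198%

67.8198%


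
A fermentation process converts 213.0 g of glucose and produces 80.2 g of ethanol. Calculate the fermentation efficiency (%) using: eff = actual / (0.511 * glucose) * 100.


Fermentation efficiency = (actual / (0.511 * glucose)) * 100
= (80.2 / (0.511 * 213.0)) * 100
= 73.6841%

73.6841%


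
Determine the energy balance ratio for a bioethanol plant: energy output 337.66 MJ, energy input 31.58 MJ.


EROI = E_out / E_in
= 337.66 / 31.58
= 10.6922

10.6922


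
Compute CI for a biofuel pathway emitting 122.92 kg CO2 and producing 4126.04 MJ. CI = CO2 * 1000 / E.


CI = CO2 * 1000 / E
= 122.92 * 1000 / 4126.04
= 29.7913 g CO2/MJ

29.7913 g CO2/MJ


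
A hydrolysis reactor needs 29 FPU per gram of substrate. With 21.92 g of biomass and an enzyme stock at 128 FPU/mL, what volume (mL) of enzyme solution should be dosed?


V = dosage * m_sub / activity
V = 29 * 21.92 / 128
V = 4.9663 mL

4.9663 mL


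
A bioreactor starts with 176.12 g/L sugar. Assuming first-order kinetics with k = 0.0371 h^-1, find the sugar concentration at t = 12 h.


S = S0 * exp(-k * t)
S = 176.12 * exp(-0.0371 * 12)
S = 112.8394 g/L

112.8394 g/L


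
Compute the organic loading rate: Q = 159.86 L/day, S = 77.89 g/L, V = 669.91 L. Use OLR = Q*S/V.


OLR = Q * S / V
= 159.86 * 77.89 / 669.91
= 18.5868 g/L/day

18.5868 g/L/day


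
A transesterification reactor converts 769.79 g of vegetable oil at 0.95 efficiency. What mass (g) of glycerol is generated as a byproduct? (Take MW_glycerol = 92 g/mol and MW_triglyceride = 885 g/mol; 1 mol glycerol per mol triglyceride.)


glycerol = oil * conv * (92/885)
= 769.79 * 0.95 * 92 / 885
= 76.0222 g

76.0222 g


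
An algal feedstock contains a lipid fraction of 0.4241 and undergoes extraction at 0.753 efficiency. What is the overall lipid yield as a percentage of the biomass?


Y = lipid_content * extraction_eff * 100
= 0.4241 * 0.753 * 100
= 31.9347%

31.9347%


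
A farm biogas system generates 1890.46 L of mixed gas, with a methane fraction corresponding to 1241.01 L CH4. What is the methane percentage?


CH4% = V_CH4 / V_total * 100
= 1241.01 / 1890.46 * 100
= 65.6459%

65.6459%


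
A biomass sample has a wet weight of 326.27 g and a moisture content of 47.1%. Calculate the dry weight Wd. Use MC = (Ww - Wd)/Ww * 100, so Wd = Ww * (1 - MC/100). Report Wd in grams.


Wd = Ww * (1 - MC/100)
= 326.27 * (1 - 47.1/100)
= 172.5968 g

172.5968 g


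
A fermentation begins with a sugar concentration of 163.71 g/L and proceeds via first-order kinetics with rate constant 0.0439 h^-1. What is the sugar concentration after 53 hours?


S = S0 * exp(-k * t)
S = 163.71 * exp(-0.0439 * 53)
S = 15.9809 g/L

15.9809 g/L


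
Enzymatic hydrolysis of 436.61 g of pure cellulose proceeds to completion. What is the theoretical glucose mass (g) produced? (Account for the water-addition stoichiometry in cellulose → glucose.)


glucose = cellulose * 180/162
= 436.61 * 180/162
= 485.1222 g

485.1222 g


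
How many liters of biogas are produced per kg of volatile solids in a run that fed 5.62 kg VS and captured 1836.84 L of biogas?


Y = V / VS
= 1836.84 / 5.62
= 326.8399 L/kg VS

326.8399 L/kg VS


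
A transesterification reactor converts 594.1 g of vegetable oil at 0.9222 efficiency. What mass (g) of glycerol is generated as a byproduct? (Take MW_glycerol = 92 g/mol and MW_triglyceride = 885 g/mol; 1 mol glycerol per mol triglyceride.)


glycerol = oil * conv * (92/885)
= 594.1 * 0.9222 * 92 / 885
= 56.9547 g

56.9547 g


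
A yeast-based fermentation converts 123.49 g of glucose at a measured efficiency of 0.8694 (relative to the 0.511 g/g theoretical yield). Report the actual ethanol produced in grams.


Actual ethanol: m = 0.511 * 123.49 * 0.8694
m = 54.8621 g

54.8621 g


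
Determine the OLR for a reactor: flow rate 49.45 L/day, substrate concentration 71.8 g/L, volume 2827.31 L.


OLR = Q * S / V
= 49.45 * 71.8 / 2827.31
= 1.2558 g/L/day

1.2558 g/L/day


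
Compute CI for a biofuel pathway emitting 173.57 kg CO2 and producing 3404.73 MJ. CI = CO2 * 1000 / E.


CI = CO2 * 1000 / E
= 173.57 * 1000 / 3404.73
= 50.9791 g CO2/MJ

50.9791 g CO2/MJ


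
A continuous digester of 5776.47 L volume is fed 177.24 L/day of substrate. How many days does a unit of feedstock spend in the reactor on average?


HRT = V / Q
= 5776.47 / 177.24
= 32.5912 days

32.5912 days


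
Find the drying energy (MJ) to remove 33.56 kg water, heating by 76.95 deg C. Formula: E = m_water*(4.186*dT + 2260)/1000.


E = m_water * (4.186 * dT + 2260) / 1000
= 33.56 * (4.186 * 76.95 + 2260) / 1000
= 86.6557 MJ

86.6557 MJ


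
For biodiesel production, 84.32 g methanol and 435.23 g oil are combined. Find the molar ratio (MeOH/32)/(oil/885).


Molar ratio = n_MeOH / n_oil = (MeOH/32) / (oil/885) = (MeOH * 885) / (32 * oil)
= (84.32 * 885) / (32 * 435.23)
= 5.3580

5.3580


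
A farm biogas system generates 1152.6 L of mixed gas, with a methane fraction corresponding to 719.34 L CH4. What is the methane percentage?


CH4% = V_CH4 / V_total * 100
= 719.34 / 1152.6 * 100
= 62.4102%

62.4102%


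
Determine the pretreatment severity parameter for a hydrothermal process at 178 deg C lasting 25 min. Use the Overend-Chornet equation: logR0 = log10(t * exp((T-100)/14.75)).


logR0 = log10(t * exp((T - 100) / 14.75))
= log10(25 * exp((178 - 100) / 14.75))
= 3.6945

3.6945


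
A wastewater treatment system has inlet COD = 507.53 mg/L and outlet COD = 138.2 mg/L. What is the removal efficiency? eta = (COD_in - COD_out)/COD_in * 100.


eta = (COD_in - COD_out) / COD_in * 100
= (507.53 - 138.2) / 507.53 * 100
= 72.7701%

72.7701%


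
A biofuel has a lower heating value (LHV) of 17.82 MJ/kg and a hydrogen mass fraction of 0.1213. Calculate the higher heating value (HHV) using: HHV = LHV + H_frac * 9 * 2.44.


HHV = LHV + H_frac * 9 * 2.44
= 17.82 + 0.1213 * 9 * 2.44
= 20.4837 MJ/kg

20.4837 MJ/kg


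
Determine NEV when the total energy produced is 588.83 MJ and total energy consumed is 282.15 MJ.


NEV = E_out - E_in
= 588.83 - 282.15
= 306.6800 MJ

306.6800 MJ


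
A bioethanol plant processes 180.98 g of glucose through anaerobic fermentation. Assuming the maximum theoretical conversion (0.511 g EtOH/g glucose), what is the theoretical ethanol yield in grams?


Theoretical ethanol yield: m_EtOH = 0.511 * m_glucose
m_EtOH = 0.511 * 180.98 = 92.4808 g

92.4808 g


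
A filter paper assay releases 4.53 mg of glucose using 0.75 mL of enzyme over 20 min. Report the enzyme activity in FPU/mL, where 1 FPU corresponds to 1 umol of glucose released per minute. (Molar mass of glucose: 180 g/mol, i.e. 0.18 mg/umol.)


Activity = glucose_mg / (0.18 mg/umol * V_mL * t_min)
= 4.53 / (0.18 * 0.75 * 20)
= 1.6778 FPU/mL

1.6778 FPU/mL


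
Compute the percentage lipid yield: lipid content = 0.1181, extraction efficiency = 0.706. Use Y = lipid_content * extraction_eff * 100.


Y = lipid_content * extraction_eff * 100
= 0.1181 * 0.706 * 100
= 8.3379%

8.3379%


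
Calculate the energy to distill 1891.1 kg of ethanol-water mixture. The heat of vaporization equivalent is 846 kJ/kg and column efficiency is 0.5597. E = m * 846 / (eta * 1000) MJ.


E = m * 846 / (eta * 1000)
= 1891.1 * 846 / (0.5597 * 1000)
= 2858.4431 MJ

2858.4431 MJ


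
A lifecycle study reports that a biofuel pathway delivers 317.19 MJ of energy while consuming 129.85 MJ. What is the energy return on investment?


EROI = E_out / E_in
= 317.19 / 129.85
= 2.4427

2.4427


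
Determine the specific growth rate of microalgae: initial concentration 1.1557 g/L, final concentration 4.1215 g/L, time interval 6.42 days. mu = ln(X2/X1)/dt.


mu = ln(X2/X1) / dt
= ln(4.1215/1.1557) / 6.42
= 0.1981 per day

0.1981 per day


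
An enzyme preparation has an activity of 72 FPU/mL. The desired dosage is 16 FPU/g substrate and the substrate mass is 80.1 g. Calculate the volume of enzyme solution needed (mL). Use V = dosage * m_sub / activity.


V = dosage * m_sub / activity
V = 16 * 80.1 / 72
V = 17.8000 mL

17.8000 mL
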